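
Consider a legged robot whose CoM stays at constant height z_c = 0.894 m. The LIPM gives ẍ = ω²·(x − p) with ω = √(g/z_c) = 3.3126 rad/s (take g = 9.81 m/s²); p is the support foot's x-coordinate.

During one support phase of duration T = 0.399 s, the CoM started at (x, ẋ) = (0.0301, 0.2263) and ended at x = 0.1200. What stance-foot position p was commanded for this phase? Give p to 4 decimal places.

p = 0.0589

ωT = 3.3126·0.399 = 1.321727; cosh(ωT) = 2.008284, sinh(ωT) = 1.741610
x(T) = p + (x₀−p)·cosh(ωT) + (ẋ₀/ω)·sinh(ωT) ⇒ p·(1 − cosh) = x(T) − x₀·cosh − (ẋ₀/ω)·sinh
numerator   = 0.1200 − (0.0301)·2.008284 − (0.2263/3.3126)·1.741610 = -0.059427
denominator = 1 − 2.008284 = -1.008284
p = -0.059427 / -1.008284 = 0.0589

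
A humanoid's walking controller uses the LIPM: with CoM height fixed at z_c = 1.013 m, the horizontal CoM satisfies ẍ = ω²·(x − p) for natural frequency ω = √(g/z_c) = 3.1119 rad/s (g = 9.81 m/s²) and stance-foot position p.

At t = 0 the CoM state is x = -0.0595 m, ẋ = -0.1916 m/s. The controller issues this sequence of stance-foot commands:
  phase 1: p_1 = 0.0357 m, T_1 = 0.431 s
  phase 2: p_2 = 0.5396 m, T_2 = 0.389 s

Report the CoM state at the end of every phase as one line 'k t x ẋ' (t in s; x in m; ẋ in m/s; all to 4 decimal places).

1 0.4310 -0.2684 -0.9190
2 0.8200 -1.3878 -5.5224

phase 1: p=0.0357, T=0.431, ωT=1.341229, cosh=2.042632, sinh=1.781108; start (x,ẋ)=(-0.059500, -0.191600) → end (x,ẋ)=(-0.268422, -0.919027)
phase 2: p=0.5396, T=0.389, ωT=1.210529, cosh=1.826649, sinh=1.528610; start (x,ẋ)=(-0.268422, -0.919027) → end (x,ẋ)=(-1.387811, -5.522402)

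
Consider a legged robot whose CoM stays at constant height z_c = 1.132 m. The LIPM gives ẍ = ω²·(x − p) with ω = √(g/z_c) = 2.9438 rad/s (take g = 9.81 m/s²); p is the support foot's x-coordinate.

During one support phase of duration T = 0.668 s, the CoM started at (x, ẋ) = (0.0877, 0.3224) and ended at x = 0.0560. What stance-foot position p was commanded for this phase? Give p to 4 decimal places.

ωT = 2.9438·0.668 = 1.966458; cosh(ωT) = 3.642639, sinh(ωT) = 3.502687
x(T) = p + (x₀−p)·cosh(ωT) + (ẋ₀/ω)·sinh(ωT) ⇒ p·(1 − cosh) = x(T) − x₀·cosh − (ẋ₀/ω)·sinh
numerator   = 0.0560 − (0.0877)·3.642639 − (0.3224/2.9438)·3.502687 = -0.647068
denominator = 1 − 3.642639 = -2.642639
p = -0.647068 / -2.642639 = 0.2449

p = 0.2449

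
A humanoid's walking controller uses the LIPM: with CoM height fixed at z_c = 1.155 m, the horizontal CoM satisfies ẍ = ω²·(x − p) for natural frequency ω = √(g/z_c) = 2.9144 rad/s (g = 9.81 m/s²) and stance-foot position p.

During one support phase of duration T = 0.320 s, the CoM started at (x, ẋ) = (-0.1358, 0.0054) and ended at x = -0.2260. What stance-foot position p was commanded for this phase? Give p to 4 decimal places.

p = 0.0615

ωT = 2.9144·0.320 = 0.932608; cosh(ωT) = 1.467327, sinh(ωT) = 1.073801
x(T) = p + (x₀−p)·cosh(ωT) + (ẋ₀/ω)·sinh(ωT) ⇒ p·(1 − cosh) = x(T) − x₀·cosh − (ẋ₀/ω)·sinh
numerator   = -0.2260 − (-0.1358)·1.467327 − (0.0054/2.9144)·1.073801 = -0.028727
denominator = 1 − 1.467327 = -0.467327
p = -0.028727 / -0.467327 = 0.0615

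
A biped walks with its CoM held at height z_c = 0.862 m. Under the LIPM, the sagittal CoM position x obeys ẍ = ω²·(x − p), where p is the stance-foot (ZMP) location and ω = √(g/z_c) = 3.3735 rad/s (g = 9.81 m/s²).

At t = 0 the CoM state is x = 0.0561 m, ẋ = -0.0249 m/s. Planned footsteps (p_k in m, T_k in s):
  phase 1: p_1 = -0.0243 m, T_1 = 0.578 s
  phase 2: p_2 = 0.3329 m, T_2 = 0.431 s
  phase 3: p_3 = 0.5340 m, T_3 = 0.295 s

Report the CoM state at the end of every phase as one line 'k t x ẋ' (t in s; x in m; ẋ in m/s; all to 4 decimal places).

phase 1: p=-0.0243, T=0.578, ωT=1.949883, cosh=3.585078, sinh=3.442787; start (x,ẋ)=(0.056100, -0.024900) → end (x,ẋ)=(0.238529, 0.844517)
phase 2: p=0.3329, T=0.431, ωT=1.453979, cosh=2.256874, sinh=2.023235; start (x,ẋ)=(0.238529, 0.844517) → end (x,ẋ)=(0.626410, 1.261849)
phase 3: p=0.5340, T=0.295, ωT=0.995182, cosh=1.537437, sinh=1.167781; start (x,ẋ)=(0.626410, 1.261849) → end (x,ẋ)=(1.112879, 2.304061)

1 0.5780 0.2385 0.8445
2 1.0090 0.6264 1.2618
3 1.3040 1.1129 2.3041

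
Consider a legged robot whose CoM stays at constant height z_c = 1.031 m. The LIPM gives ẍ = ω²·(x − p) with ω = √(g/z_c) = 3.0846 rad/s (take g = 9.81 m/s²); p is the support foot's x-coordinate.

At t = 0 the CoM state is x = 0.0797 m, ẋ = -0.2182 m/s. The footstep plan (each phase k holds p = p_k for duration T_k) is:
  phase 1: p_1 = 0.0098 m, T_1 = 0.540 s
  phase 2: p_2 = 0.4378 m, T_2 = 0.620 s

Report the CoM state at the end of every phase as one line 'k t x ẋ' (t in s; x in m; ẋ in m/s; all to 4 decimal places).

phase 1: p=0.0098, T=0.540, ωT=1.665684, cosh=2.739176, sinh=2.550114; start (x,ẋ)=(0.079700, -0.218200) → end (x,ẋ)=(0.020877, -0.047849)
phase 2: p=0.4378, T=0.620, ωT=1.912452, cosh=3.458693, sinh=3.310975; start (x,ẋ)=(0.020877, -0.047849) → end (x,ẋ)=(-1.055569, -4.423542)

1 0.5400 0.0209 -0.0478
2 1.1600 -1.0556 -4.4235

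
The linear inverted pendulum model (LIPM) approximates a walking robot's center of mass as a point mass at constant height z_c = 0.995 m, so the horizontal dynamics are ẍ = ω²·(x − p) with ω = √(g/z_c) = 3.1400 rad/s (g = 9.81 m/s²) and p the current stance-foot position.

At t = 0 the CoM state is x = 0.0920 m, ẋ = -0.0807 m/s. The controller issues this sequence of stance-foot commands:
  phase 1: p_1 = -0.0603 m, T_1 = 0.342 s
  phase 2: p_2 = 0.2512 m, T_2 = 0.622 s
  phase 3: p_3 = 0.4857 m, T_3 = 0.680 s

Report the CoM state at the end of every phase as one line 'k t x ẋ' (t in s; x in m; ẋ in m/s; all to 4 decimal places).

1 0.3420 0.1554 0.4862
2 0.9640 0.4415 0.7091
3 1.6440 1.2378 2.4620

phase 1: p=-0.0603, T=0.342, ωT=1.073880, cosh=1.634197, sinh=1.292516; start (x,ẋ)=(0.092000, -0.080700) → end (x,ẋ)=(0.155370, 0.486230)
phase 2: p=0.2512, T=0.622, ωT=1.953080, cosh=3.596103, sinh=3.454266; start (x,ẋ)=(0.155370, 0.486230) → end (x,ẋ)=(0.441479, 0.709120)
phase 3: p=0.4857, T=0.680, ωT=2.135200, cosh=4.288480, sinh=4.170259; start (x,ẋ)=(0.441479, 0.709120) → end (x,ẋ)=(1.237845, 2.461984)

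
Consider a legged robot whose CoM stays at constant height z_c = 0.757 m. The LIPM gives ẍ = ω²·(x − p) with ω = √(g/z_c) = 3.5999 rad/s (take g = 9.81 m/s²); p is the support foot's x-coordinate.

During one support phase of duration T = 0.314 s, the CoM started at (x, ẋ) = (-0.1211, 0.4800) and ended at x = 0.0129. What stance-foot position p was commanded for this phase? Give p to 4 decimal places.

p = -0.0494

ωT = 3.5999·0.314 = 1.130369; cosh(ωT) = 1.709856, sinh(ωT) = 1.386942
x(T) = p + (x₀−p)·cosh(ωT) + (ẋ₀/ω)·sinh(ωT) ⇒ p·(1 − cosh) = x(T) − x₀·cosh − (ẋ₀/ω)·sinh
numerator   = 0.0129 − (-0.1211)·1.709856 − (0.4800/3.5999)·1.386942 = 0.035033
denominator = 1 − 1.709856 = -0.709856
p = 0.035033 / -0.709856 = -0.0494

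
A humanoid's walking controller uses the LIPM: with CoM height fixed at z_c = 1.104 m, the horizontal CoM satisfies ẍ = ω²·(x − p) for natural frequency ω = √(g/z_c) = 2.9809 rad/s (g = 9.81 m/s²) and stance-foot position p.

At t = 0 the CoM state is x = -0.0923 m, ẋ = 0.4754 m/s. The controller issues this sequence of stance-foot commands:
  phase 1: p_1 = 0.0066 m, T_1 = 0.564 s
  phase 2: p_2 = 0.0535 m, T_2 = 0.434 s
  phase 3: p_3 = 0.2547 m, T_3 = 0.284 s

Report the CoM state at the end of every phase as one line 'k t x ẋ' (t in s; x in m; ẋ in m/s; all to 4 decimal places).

phase 1: p=0.0066, T=0.564, ωT=1.681228, cosh=2.779146, sinh=2.593001; start (x,ẋ)=(-0.092300, 0.475400) → end (x,ẋ)=(0.145279, 0.556761)
phase 2: p=0.0535, T=0.434, ωT=1.293711, cosh=1.960271, sinh=1.686020; start (x,ẋ)=(0.145279, 0.556761) → end (x,ẋ)=(0.548321, 1.552673)
phase 3: p=0.2547, T=0.284, ωT=0.846576, cosh=1.380265, sinh=0.951384; start (x,ẋ)=(0.548321, 1.552673) → end (x,ẋ)=(1.155526, 2.975803)

1 0.5640 0.1453 0.5568
2 0.9980 0.5483 1.5527
3 1.2820 1.1555 2.9758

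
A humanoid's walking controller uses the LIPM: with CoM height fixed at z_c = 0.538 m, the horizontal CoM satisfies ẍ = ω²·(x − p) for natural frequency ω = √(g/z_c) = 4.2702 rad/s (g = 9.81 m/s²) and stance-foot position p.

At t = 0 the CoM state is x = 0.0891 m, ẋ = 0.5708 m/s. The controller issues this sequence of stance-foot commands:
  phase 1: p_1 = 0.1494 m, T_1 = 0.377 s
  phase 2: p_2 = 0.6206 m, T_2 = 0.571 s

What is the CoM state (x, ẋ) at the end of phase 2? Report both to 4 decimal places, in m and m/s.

phase 1: p=0.1494, T=0.377, ωT=1.609865, cosh=2.601026, sinh=2.401112; start (x,ẋ)=(0.089100, 0.570800) → end (x,ẋ)=(0.313516, 0.866396)
phase 2: p=0.6206, T=0.571, ωT=2.438284, cosh=5.770341, sinh=5.683031; start (x,ẋ)=(0.313516, 0.866396) → end (x,ẋ)=(0.001671, -2.452813)

x = 0.0017, ẋ = -2.4528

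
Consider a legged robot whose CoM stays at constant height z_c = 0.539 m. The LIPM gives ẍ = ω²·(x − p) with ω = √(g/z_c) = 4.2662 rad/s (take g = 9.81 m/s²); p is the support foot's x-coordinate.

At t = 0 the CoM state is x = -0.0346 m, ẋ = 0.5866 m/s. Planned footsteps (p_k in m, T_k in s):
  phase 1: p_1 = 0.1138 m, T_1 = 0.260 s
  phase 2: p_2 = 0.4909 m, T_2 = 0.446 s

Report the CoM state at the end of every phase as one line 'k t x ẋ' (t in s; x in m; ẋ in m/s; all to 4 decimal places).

1 0.2600 0.0501 0.1306
2 0.7060 -0.9191 -5.7154

phase 1: p=0.1138, T=0.260, ωT=1.109212, cosh=1.680894, sinh=1.351075; start (x,ẋ)=(-0.034600, 0.586600) → end (x,ẋ)=(0.050127, 0.130641)
phase 2: p=0.4909, T=0.446, ωT=1.902725, cosh=3.426651, sinh=3.277489; start (x,ẋ)=(0.050127, 0.130641) → end (x,ẋ)=(-0.919109, -5.715408)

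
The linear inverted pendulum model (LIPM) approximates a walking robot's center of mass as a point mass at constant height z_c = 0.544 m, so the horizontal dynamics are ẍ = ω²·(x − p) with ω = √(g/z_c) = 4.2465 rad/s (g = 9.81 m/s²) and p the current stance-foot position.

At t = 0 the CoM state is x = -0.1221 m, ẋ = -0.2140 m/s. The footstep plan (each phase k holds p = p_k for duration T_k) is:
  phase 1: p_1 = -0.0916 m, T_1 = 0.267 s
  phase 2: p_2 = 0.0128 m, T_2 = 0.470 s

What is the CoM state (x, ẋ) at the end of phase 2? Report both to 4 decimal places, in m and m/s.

phase 1: p=-0.0916, T=0.267, ωT=1.133816, cosh=1.714647, sinh=1.392844; start (x,ẋ)=(-0.122100, -0.214000) → end (x,ẋ)=(-0.214088, -0.547333)
phase 2: p=0.0128, T=0.470, ωT=1.995855, cosh=3.747195, sinh=3.611297; start (x,ẋ)=(-0.214088, -0.547333) → end (x,ẋ)=(-1.302856, -5.530381)

x = -1.3029, ẋ = -5.5304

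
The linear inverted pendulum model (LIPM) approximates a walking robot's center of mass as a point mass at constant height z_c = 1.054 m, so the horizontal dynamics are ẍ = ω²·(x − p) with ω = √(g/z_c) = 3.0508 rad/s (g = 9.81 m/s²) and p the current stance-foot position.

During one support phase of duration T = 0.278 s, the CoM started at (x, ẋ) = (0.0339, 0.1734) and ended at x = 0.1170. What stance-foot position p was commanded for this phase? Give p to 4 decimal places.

p = -0.0418

ωT = 3.0508·0.278 = 0.848122; cosh(ωT) = 1.381738, sinh(ωT) = 0.953520
x(T) = p + (x₀−p)·cosh(ωT) + (ẋ₀/ω)·sinh(ωT) ⇒ p·(1 − cosh) = x(T) − x₀·cosh − (ẋ₀/ω)·sinh
numerator   = 0.1170 − (0.0339)·1.381738 − (0.1734/3.0508)·0.953520 = 0.015963
denominator = 1 − 1.381738 = -0.381738
p = 0.015963 / -0.381738 = -0.0418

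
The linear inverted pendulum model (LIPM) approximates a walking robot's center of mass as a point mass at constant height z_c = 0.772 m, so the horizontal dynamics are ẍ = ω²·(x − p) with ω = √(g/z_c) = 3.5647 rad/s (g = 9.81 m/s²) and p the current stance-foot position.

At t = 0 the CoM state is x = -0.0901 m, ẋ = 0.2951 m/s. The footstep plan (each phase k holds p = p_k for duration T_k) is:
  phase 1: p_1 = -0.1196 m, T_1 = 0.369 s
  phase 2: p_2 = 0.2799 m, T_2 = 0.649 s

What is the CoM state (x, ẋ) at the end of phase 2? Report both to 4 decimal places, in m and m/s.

phase 1: p=-0.1196, T=0.369, ωT=1.315374, cosh=1.997260, sinh=1.728886; start (x,ẋ)=(-0.090100, 0.295100) → end (x,ẋ)=(0.082443, 0.771199)
phase 2: p=0.2799, T=0.649, ωT=2.313490, cosh=5.104282, sinh=5.005367; start (x,ẋ)=(0.082443, 0.771199) → end (x,ẋ)=(0.354902, 0.413266)

x = 0.3549, ẋ = 0.4133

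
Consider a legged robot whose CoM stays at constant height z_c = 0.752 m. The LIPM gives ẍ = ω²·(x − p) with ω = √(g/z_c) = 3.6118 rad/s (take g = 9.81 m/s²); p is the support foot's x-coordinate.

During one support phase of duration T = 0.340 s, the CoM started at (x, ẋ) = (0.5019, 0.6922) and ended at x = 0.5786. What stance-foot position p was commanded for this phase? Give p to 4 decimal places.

p = 0.7625

ωT = 3.6118·0.340 = 1.228012; cosh(ωT) = 1.853655, sinh(ωT) = 1.560780
x(T) = p + (x₀−p)·cosh(ωT) + (ẋ₀/ω)·sinh(ωT) ⇒ p·(1 − cosh) = x(T) − x₀·cosh − (ẋ₀/ω)·sinh
numerator   = 0.5786 − (0.5019)·1.853655 − (0.6922/3.6118)·1.560780 = -0.650872
denominator = 1 − 1.853655 = -0.853655
p = -0.650872 / -0.853655 = 0.7625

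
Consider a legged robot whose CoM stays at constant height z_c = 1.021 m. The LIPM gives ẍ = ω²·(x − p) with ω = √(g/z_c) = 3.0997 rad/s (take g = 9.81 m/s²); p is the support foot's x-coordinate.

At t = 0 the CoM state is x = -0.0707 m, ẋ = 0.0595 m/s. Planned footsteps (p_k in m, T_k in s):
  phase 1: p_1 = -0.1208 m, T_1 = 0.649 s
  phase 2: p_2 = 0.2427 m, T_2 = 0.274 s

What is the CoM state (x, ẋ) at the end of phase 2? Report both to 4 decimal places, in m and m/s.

x = 0.3465, ẋ = 0.7983

phase 1: p=-0.1208, T=0.649, ωT=2.011705, cosh=3.804908, sinh=3.671148; start (x,ẋ)=(-0.070700, 0.059500) → end (x,ẋ)=(0.140295, 0.796503)
phase 2: p=0.2427, T=0.274, ωT=0.849318, cosh=1.382879, sinh=0.955172; start (x,ẋ)=(0.140295, 0.796503) → end (x,ẋ)=(0.346529, 0.798272)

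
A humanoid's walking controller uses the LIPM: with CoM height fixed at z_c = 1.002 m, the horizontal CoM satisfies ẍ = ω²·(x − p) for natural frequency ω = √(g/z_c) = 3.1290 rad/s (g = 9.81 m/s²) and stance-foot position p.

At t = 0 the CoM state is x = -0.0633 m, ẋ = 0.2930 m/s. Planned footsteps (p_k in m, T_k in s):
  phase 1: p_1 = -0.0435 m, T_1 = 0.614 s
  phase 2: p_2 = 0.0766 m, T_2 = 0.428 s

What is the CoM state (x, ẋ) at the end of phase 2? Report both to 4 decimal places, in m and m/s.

phase 1: p=-0.0435, T=0.614, ωT=1.921206, cosh=3.487810, sinh=3.341380; start (x,ẋ)=(-0.063300, 0.293000) → end (x,ẋ)=(0.200329, 0.814916)
phase 2: p=0.0766, T=0.428, ωT=1.339212, cosh=2.039044, sinh=1.776992; start (x,ẋ)=(0.200329, 0.814916) → end (x,ẋ)=(0.791687, 2.349606)

x = 0.7917, ẋ = 2.3496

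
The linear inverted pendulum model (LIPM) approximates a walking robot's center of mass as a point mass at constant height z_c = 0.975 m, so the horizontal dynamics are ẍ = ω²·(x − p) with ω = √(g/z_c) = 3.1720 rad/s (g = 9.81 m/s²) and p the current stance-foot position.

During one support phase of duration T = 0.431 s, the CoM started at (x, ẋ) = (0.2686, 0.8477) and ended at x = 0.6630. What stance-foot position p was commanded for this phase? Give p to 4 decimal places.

p = 0.3566

ωT = 3.1720·0.431 = 1.367132; cosh(ωT) = 2.089459, sinh(ωT) = 1.834622
x(T) = p + (x₀−p)·cosh(ωT) + (ẋ₀/ω)·sinh(ωT) ⇒ p·(1 − cosh) = x(T) − x₀·cosh − (ẋ₀/ω)·sinh
numerator   = 0.6630 − (0.2686)·2.089459 − (0.8477/3.1720)·1.834622 = -0.388521
denominator = 1 − 2.089459 = -1.089459
p = -0.388521 / -1.089459 = 0.3566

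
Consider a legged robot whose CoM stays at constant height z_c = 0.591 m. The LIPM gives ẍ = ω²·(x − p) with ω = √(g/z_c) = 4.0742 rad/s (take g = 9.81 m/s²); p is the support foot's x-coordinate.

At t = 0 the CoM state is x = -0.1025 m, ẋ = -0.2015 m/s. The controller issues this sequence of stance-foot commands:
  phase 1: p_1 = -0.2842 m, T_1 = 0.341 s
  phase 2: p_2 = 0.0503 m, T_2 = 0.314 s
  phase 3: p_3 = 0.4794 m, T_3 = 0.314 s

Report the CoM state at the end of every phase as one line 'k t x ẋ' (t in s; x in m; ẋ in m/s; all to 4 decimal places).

1 0.3410 0.0099 0.9634
2 0.6550 0.3641 1.5924
3 0.9690 0.9042 2.3045

phase 1: p=-0.2842, T=0.341, ωT=1.389302, cosh=2.130649, sinh=1.881400; start (x,ẋ)=(-0.102500, -0.201500) → end (x,ẋ)=(0.009890, 0.963441)
phase 2: p=0.0503, T=0.314, ωT=1.279299, cosh=1.936175, sinh=1.657943; start (x,ẋ)=(0.009890, 0.963441) → end (x,ẋ)=(0.364118, 1.592427)
phase 3: p=0.4794, T=0.314, ωT=1.279299, cosh=1.936175, sinh=1.657943; start (x,ẋ)=(0.364118, 1.592427) → end (x,ẋ)=(0.904212, 2.304512)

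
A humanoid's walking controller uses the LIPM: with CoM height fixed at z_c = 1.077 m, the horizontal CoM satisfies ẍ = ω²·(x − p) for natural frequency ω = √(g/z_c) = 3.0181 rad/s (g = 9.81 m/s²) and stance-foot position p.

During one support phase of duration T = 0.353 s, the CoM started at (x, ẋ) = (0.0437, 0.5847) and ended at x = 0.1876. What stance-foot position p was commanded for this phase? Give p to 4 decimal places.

ωT = 3.0181·0.353 = 1.065389; cosh(ωT) = 1.623281, sinh(ωT) = 1.278687
x(T) = p + (x₀−p)·cosh(ωT) + (ẋ₀/ω)·sinh(ωT) ⇒ p·(1 − cosh) = x(T) − x₀·cosh − (ẋ₀/ω)·sinh
numerator   = 0.1876 − (0.0437)·1.623281 − (0.5847/3.0181)·1.278687 = -0.131059
denominator = 1 − 1.623281 = -0.623281
p = -0.131059 / -0.623281 = 0.2103

p = 0.2103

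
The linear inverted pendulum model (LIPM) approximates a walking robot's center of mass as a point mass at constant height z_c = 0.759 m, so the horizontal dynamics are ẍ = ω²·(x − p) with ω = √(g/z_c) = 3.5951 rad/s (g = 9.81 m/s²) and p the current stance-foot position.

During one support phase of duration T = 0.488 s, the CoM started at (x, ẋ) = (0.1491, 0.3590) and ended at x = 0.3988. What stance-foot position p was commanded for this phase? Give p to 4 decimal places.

ωT = 3.5951·0.488 = 1.754409; cosh(ωT) = 2.976520, sinh(ωT) = 2.803510
x(T) = p + (x₀−p)·cosh(ωT) + (ẋ₀/ω)·sinh(ωT) ⇒ p·(1 − cosh) = x(T) − x₀·cosh − (ẋ₀/ω)·sinh
numerator   = 0.3988 − (0.1491)·2.976520 − (0.3590/3.5951)·2.803510 = -0.324952
denominator = 1 − 2.976520 = -1.976520
p = -0.324952 / -1.976520 = 0.1644

p = 0.1644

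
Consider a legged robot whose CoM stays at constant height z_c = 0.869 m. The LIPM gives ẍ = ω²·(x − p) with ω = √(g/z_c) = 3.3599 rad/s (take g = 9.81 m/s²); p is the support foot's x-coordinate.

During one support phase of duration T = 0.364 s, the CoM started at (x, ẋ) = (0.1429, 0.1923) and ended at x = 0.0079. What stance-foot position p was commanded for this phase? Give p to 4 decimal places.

ωT = 3.3599·0.364 = 1.223004; cosh(ωT) = 1.845861, sinh(ωT) = 1.551516
x(T) = p + (x₀−p)·cosh(ωT) + (ẋ₀/ω)·sinh(ωT) ⇒ p·(1 − cosh) = x(T) − x₀·cosh − (ẋ₀/ω)·sinh
numerator   = 0.0079 − (0.1429)·1.845861 − (0.1923/3.3599)·1.551516 = -0.344673
denominator = 1 − 1.845861 = -0.845861
p = -0.344673 / -0.845861 = 0.4075

p = 0.4075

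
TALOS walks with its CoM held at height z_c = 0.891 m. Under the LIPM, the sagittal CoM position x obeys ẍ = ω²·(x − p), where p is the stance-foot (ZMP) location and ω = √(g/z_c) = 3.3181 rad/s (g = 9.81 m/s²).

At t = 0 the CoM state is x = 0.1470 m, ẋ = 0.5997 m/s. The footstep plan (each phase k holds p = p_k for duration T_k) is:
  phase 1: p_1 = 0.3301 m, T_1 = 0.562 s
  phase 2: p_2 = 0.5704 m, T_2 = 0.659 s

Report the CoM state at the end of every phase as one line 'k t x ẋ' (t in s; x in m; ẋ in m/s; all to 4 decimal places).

1 0.5620 0.2943 0.0682
2 1.2210 -0.5841 -3.7204

phase 1: p=0.3301, T=0.562, ωT=1.864772, cosh=3.304698, sinh=3.149767; start (x,ẋ)=(0.147000, 0.599700) → end (x,ẋ)=(0.294286, 0.068205)
phase 2: p=0.5704, T=0.659, ωT=2.186628, cosh=4.508714, sinh=4.396419; start (x,ẋ)=(0.294286, 0.068205) → end (x,ẋ)=(-0.584149, -3.720368)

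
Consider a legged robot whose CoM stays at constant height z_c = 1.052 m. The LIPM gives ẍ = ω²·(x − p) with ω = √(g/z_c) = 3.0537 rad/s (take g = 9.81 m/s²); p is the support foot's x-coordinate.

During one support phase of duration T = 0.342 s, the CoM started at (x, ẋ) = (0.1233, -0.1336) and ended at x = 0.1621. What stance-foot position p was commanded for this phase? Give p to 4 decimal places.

ωT = 3.0537·0.342 = 1.044365; cosh(ωT) = 1.596755, sinh(ωT) = 1.244840
x(T) = p + (x₀−p)·cosh(ωT) + (ẋ₀/ω)·sinh(ωT) ⇒ p·(1 − cosh) = x(T) − x₀·cosh − (ẋ₀/ω)·sinh
numerator   = 0.1621 − (0.1233)·1.596755 − (-0.1336/3.0537)·1.244840 = 0.019682
denominator = 1 − 1.596755 = -0.596755
p = 0.019682 / -0.596755 = -0.0330

p = -0.0330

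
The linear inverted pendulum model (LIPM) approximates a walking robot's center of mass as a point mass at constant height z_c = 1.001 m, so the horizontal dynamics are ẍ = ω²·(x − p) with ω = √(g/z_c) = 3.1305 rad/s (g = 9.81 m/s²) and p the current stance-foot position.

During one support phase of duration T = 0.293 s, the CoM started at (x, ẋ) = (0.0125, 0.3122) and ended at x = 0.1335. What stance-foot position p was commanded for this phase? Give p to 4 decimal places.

ωT = 3.1305·0.293 = 0.917237; cosh(ωT) = 1.450994, sinh(ωT) = 1.051372
x(T) = p + (x₀−p)·cosh(ωT) + (ẋ₀/ω)·sinh(ωT) ⇒ p·(1 − cosh) = x(T) − x₀·cosh − (ẋ₀/ω)·sinh
numerator   = 0.1335 − (0.0125)·1.450994 − (0.3122/3.1305)·1.051372 = 0.010511
denominator = 1 − 1.450994 = -0.450994
p = 0.010511 / -0.450994 = -0.0233

p = -0.0233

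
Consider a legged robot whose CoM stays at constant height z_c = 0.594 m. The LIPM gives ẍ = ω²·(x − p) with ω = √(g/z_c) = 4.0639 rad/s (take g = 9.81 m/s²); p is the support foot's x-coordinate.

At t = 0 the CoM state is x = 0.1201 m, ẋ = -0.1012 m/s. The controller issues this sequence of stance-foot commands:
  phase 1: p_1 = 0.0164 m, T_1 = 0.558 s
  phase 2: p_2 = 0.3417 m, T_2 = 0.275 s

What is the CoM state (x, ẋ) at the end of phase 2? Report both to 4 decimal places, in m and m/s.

phase 1: p=0.0164, T=0.558, ωT=2.267656, cosh=4.880148, sinh=4.776593; start (x,ẋ)=(0.120100, -0.101200) → end (x,ẋ)=(0.403524, 1.519112)
phase 2: p=0.3417, T=0.275, ωT=1.117573, cosh=1.692248, sinh=1.365175; start (x,ẋ)=(0.403524, 1.519112) → end (x,ẋ)=(0.956632, 2.913708)

x = 0.9566, ẋ = 2.9137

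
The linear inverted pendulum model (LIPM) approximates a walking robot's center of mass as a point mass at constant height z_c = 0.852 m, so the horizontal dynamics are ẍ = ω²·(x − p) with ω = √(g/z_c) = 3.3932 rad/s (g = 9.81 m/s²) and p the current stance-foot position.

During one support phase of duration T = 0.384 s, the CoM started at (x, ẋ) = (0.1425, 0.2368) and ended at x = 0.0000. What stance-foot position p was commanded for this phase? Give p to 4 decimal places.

ωT = 3.3932·0.384 = 1.302989; cosh(ωT) = 1.975999, sinh(ωT) = 1.704281
x(T) = p + (x₀−p)·cosh(ωT) + (ẋ₀/ω)·sinh(ωT) ⇒ p·(1 − cosh) = x(T) − x₀·cosh − (ẋ₀/ω)·sinh
numerator   = 0.0000 − (0.1425)·1.975999 − (0.2368/3.3932)·1.704281 = -0.400516
denominator = 1 − 1.975999 = -0.975999
p = -0.400516 / -0.975999 = 0.4104

p = 0.4104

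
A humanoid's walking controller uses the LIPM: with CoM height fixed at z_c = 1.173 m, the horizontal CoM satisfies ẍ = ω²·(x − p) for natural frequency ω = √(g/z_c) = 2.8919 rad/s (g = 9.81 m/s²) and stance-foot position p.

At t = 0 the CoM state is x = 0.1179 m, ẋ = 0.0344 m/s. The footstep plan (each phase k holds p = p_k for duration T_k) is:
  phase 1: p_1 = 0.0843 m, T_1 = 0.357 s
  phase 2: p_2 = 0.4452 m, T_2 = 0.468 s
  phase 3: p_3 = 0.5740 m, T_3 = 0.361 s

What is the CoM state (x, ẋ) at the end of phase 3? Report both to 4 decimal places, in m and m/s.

phase 1: p=0.0843, T=0.357, ωT=1.032408, cosh=1.581984, sinh=1.225836; start (x,ẋ)=(0.117900, 0.034400) → end (x,ẋ)=(0.152036, 0.173532)
phase 2: p=0.4452, T=0.468, ωT=1.353409, cosh=2.064478, sinh=1.806120; start (x,ẋ)=(0.152036, 0.173532) → end (x,ẋ)=(-0.051652, -1.172976)
phase 3: p=0.5740, T=0.361, ωT=1.043976, cosh=1.596270, sinh=1.244218; start (x,ẋ)=(-0.051652, -1.172976) → end (x,ẋ)=(-0.929373, -4.123576)

x = -0.9294, ẋ = -4.1236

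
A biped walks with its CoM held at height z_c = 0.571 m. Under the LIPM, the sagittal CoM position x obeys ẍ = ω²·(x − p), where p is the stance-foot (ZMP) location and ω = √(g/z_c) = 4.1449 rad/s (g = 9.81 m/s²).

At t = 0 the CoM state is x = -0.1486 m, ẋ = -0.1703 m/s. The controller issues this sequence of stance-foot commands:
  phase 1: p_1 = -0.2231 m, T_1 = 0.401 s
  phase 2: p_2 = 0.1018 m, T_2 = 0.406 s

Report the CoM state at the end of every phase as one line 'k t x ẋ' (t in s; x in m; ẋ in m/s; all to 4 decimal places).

phase 1: p=-0.2231, T=0.401, ωT=1.662105, cosh=2.730066, sinh=2.540327; start (x,ẋ)=(-0.148600, -0.170300) → end (x,ẋ)=(-0.124084, 0.319510)
phase 2: p=0.1018, T=0.406, ωT=1.682829, cosh=2.783303, sinh=2.597456; start (x,ẋ)=(-0.124084, 0.319510) → end (x,ẋ)=(-0.326677, -1.542613)

1 0.4010 -0.1241 0.3195
2 0.8070 -0.3267 -1.5426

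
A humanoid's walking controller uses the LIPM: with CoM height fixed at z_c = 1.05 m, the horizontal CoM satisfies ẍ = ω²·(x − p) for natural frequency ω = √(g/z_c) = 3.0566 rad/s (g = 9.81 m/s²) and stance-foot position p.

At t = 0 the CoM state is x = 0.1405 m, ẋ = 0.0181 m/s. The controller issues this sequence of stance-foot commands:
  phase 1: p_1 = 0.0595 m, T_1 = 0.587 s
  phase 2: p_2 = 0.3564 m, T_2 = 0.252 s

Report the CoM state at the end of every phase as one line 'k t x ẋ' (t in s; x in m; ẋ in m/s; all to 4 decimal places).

phase 1: p=0.0595, T=0.587, ωT=1.794224, cosh=3.090532, sinh=2.924275; start (x,ẋ)=(0.140500, 0.018100) → end (x,ẋ)=(0.327149, 0.779944)
phase 2: p=0.3564, T=0.252, ωT=0.770263, cosh=1.311613, sinh=0.848722; start (x,ẋ)=(0.327149, 0.779944) → end (x,ẋ)=(0.534601, 0.947103)

1 0.5870 0.3271 0.7799
2 0.8390 0.5346 0.9471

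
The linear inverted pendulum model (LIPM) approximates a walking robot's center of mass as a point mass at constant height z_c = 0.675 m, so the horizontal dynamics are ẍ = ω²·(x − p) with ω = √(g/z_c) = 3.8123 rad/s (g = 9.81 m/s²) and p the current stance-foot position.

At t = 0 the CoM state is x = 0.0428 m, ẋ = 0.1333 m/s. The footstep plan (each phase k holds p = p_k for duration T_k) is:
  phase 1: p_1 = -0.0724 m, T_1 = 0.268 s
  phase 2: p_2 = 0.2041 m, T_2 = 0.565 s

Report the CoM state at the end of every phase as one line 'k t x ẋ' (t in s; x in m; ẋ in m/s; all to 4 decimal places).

phase 1: p=-0.0724, T=0.268, ωT=1.021696, cosh=1.568943, sinh=1.208960; start (x,ẋ)=(0.042800, 0.133300) → end (x,ẋ)=(0.150614, 0.740087)
phase 2: p=0.2041, T=0.565, ωT=2.153949, cosh=4.367428, sinh=4.251403; start (x,ẋ)=(0.150614, 0.740087) → end (x,ẋ)=(0.795837, 2.365406)

1 0.2680 0.1506 0.7401
2 0.8330 0.7958 2.3654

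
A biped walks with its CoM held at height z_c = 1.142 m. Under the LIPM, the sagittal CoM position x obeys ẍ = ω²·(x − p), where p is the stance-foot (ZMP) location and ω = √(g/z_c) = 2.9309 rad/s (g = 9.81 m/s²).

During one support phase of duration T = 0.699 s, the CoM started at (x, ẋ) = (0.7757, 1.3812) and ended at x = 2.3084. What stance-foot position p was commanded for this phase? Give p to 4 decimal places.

p = 0.8657

ωT = 2.9309·0.699 = 2.048699; cosh(ωT) = 3.943352, sinh(ωT) = 3.814450
x(T) = p + (x₀−p)·cosh(ωT) + (ẋ₀/ω)·sinh(ωT) ⇒ p·(1 − cosh) = x(T) − x₀·cosh − (ẋ₀/ω)·sinh
numerator   = 2.3084 − (0.7757)·3.943352 − (1.3812/2.9309)·3.814450 = -2.548035
denominator = 1 − 3.943352 = -2.943352
p = -2.548035 / -2.943352 = 0.8657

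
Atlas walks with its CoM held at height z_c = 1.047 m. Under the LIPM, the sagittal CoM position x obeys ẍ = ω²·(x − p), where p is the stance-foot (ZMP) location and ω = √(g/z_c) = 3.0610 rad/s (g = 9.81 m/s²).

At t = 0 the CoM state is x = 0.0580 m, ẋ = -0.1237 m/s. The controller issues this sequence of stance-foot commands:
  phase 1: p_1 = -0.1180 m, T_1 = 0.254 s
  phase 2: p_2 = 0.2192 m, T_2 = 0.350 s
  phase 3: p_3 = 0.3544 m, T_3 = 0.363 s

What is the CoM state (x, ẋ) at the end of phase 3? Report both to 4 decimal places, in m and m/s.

phase 1: p=-0.1180, T=0.254, ωT=0.777494, cosh=1.317784, sinh=0.858228; start (x,ẋ)=(0.058000, -0.123700) → end (x,ẋ)=(0.079248, 0.299348)
phase 2: p=0.2192, T=0.350, ωT=1.071350, cosh=1.630932, sinh=1.288386; start (x,ẋ)=(0.079248, 0.299348) → end (x,ẋ)=(0.116944, -0.063720)
phase 3: p=0.3544, T=0.363, ωT=1.111143, cosh=1.683506, sinh=1.354323; start (x,ẋ)=(0.116944, -0.063720) → end (x,ẋ)=(-0.073551, -1.091666)

x = -0.0736, ẋ = -1.0917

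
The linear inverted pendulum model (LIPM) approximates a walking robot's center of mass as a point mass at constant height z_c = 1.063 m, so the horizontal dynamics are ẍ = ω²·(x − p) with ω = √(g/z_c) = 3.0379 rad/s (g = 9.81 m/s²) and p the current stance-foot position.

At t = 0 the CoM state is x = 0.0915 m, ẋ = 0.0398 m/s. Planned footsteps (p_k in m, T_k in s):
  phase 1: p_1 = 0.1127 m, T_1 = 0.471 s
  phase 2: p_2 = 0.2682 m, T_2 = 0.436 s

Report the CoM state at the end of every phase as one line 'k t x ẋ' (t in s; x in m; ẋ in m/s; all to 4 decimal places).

phase 1: p=0.1127, T=0.471, ωT=1.430851, cosh=2.210681, sinh=1.971575; start (x,ẋ)=(0.091500, 0.039800) → end (x,ẋ)=(0.091663, -0.038991)
phase 2: p=0.2682, T=0.436, ωT=1.324524, cosh=2.013163, sinh=1.747234; start (x,ẋ)=(0.091663, -0.038991) → end (x,ẋ)=(-0.109622, -1.015538)

1 0.4710 0.0917 -0.0390
2 0.9070 -0.1096 -1.0155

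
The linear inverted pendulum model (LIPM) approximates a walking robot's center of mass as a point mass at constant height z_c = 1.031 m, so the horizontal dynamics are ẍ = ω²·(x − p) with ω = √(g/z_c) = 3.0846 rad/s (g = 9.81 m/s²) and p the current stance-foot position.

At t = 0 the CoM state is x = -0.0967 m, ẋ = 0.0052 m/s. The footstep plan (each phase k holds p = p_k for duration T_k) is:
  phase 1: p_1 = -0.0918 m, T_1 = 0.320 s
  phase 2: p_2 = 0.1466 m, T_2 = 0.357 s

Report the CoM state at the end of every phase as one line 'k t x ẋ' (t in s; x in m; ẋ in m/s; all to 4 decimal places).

phase 1: p=-0.0918, T=0.320, ωT=0.987072, cosh=1.528016, sinh=1.155350; start (x,ẋ)=(-0.096700, 0.005200) → end (x,ẋ)=(-0.097340, -0.009517)
phase 2: p=0.1466, T=0.357, ωT=1.101202, cosh=1.670125, sinh=1.337654; start (x,ẋ)=(-0.097340, -0.009517) → end (x,ẋ)=(-0.264937, -1.022421)

1 0.3200 -0.0973 -0.0095
2 0.6770 -0.2649 -1.0224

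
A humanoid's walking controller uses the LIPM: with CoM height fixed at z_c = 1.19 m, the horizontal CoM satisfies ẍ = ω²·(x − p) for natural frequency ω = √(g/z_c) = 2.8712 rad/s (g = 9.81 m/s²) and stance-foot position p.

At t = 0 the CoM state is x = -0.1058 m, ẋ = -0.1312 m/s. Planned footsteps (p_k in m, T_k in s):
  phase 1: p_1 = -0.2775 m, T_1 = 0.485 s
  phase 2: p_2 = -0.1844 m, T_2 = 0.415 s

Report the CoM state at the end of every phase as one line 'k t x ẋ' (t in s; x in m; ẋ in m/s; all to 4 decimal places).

phase 1: p=-0.2775, T=0.485, ωT=1.392532, cosh=2.136737, sinh=1.888292; start (x,ẋ)=(-0.105800, -0.131200) → end (x,ẋ)=(0.003092, 0.650560)
phase 2: p=-0.1844, T=0.415, ωT=1.191548, cosh=1.797962, sinh=1.494211; start (x,ẋ)=(0.003092, 0.650560) → end (x,ẋ)=(0.491263, 1.974056)

1 0.4850 0.0031 0.6506
2 0.9000 0.4913 1.9741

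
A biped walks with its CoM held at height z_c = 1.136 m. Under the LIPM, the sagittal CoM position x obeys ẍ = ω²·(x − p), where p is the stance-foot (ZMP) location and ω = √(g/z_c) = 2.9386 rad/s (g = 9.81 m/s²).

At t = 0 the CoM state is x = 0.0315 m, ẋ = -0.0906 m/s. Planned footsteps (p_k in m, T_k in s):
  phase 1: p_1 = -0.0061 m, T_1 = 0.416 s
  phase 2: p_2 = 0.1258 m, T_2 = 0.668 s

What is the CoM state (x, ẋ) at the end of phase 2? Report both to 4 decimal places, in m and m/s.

phase 1: p=-0.0061, T=0.416, ωT=1.222458, cosh=1.845014, sinh=1.550508; start (x,ẋ)=(0.031500, -0.090600) → end (x,ẋ)=(0.015469, 0.004160)
phase 2: p=0.1258, T=0.668, ωT=1.962985, cosh=3.630494, sinh=3.490055; start (x,ẋ)=(0.015469, 0.004160) → end (x,ẋ)=(-0.269817, -1.116442)

x = -0.2698, ẋ = -1.1164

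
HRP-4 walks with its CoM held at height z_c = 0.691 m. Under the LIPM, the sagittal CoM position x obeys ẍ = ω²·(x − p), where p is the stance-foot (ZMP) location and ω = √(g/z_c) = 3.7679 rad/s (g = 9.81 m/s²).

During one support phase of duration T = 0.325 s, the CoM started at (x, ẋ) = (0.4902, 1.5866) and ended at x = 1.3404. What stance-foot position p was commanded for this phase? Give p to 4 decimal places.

ωT = 3.7679·0.325 = 1.224568; cosh(ωT) = 1.848289, sinh(ωT) = 1.554405
x(T) = p + (x₀−p)·cosh(ωT) + (ẋ₀/ω)·sinh(ωT) ⇒ p·(1 − cosh) = x(T) − x₀·cosh − (ẋ₀/ω)·sinh
numerator   = 1.3404 − (0.4902)·1.848289 − (1.5866/3.7679)·1.554405 = -0.220165
denominator = 1 − 1.848289 = -0.848289
p = -0.220165 / -0.848289 = 0.2595

p = 0.2595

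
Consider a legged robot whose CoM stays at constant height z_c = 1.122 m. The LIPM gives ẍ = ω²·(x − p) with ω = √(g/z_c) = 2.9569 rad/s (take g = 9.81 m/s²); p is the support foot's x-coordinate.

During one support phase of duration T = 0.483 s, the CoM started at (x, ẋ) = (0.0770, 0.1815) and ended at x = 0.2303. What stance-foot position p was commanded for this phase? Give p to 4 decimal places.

p = 0.0499

ωT = 2.9569·0.483 = 1.428183; cosh(ωT) = 2.205428, sinh(ωT) = 1.965684
x(T) = p + (x₀−p)·cosh(ωT) + (ẋ₀/ω)·sinh(ωT) ⇒ p·(1 − cosh) = x(T) − x₀·cosh − (ẋ₀/ω)·sinh
numerator   = 0.2303 − (0.0770)·2.205428 − (0.1815/2.9569)·1.965684 = -0.060175
denominator = 1 − 2.205428 = -1.205428
p = -0.060175 / -1.205428 = 0.0499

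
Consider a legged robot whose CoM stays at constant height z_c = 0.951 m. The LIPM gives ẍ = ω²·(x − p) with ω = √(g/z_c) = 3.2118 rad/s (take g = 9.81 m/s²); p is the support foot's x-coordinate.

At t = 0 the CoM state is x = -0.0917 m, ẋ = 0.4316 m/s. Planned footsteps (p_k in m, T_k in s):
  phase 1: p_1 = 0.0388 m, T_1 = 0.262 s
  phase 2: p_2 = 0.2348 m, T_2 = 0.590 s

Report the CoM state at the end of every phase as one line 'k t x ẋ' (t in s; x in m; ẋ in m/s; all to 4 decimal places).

1 0.2620 -0.0138 0.1978
2 0.8520 -0.4105 -1.9228

phase 1: p=0.0388, T=0.262, ωT=0.841492, cosh=1.375446, sinh=0.944379; start (x,ẋ)=(-0.091700, 0.431600) → end (x,ẋ)=(-0.013791, 0.197816)
phase 2: p=0.2348, T=0.590, ωT=1.894962, cosh=3.401310, sinh=3.250986; start (x,ẋ)=(-0.013791, 0.197816) → end (x,ẋ)=(-0.410504, -1.922830)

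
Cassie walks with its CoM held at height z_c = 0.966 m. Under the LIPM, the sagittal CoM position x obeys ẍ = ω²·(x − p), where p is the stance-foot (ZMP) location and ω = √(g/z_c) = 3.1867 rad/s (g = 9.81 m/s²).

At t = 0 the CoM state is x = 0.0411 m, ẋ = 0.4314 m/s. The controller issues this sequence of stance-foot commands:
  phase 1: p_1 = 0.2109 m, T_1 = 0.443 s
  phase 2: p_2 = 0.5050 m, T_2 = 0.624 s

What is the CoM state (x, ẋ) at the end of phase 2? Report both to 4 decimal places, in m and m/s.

phase 1: p=0.2109, T=0.443, ωT=1.411708, cosh=2.173342, sinh=1.929616; start (x,ẋ)=(0.041100, 0.431400) → end (x,ẋ)=(0.103089, -0.106538)
phase 2: p=0.5050, T=0.624, ωT=1.988501, cosh=3.720738, sinh=3.583837; start (x,ẋ)=(0.103089, -0.106538) → end (x,ẋ)=(-1.110223, -4.986477)

x = -1.1102, ẋ = -4.9865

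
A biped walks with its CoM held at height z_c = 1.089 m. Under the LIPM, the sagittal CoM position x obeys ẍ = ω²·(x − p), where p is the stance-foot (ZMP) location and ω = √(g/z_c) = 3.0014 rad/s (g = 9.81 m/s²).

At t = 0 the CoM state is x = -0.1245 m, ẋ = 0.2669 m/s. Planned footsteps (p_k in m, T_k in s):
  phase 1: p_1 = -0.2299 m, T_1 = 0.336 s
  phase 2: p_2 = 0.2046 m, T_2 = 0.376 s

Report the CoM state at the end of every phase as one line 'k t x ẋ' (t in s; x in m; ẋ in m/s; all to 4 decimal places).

1 0.3360 0.0395 0.7904
2 0.7120 0.2871 0.6637

phase 1: p=-0.2299, T=0.336, ωT=1.008470, cosh=1.553091, sinh=1.188314; start (x,ẋ)=(-0.124500, 0.266900) → end (x,ẋ)=(0.039467, 0.790440)
phase 2: p=0.2046, T=0.376, ωT=1.128526, cosh=1.707304, sinh=1.383794; start (x,ẋ)=(0.039467, 0.790440) → end (x,ẋ)=(0.287099, 0.663670)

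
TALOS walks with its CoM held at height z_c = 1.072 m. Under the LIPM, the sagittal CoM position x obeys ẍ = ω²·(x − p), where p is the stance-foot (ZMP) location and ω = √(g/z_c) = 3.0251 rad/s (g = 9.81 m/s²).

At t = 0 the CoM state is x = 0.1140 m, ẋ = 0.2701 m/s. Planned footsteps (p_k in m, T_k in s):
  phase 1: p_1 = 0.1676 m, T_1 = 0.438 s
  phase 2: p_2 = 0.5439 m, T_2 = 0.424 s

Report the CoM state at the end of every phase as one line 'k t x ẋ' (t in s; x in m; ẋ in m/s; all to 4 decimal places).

1 0.4380 0.2157 0.2605
2 0.8620 0.0500 -1.1465

phase 1: p=0.1676, T=0.438, ωT=1.324994, cosh=2.013983, sinh=1.748179; start (x,ẋ)=(0.114000, 0.270100) → end (x,ẋ)=(0.215739, 0.260518)
phase 2: p=0.5439, T=0.424, ωT=1.282642, cosh=1.941730, sinh=1.664426; start (x,ẋ)=(0.215739, 0.260518) → end (x,ẋ)=(0.050038, -1.146454)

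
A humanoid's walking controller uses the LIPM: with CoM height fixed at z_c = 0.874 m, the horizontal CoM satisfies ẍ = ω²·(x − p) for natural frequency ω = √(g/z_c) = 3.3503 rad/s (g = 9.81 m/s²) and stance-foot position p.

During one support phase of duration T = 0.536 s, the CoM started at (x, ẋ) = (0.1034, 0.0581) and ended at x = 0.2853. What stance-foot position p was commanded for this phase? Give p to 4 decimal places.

p = 0.0408

ωT = 3.3503·0.536 = 1.795761; cosh(ωT) = 3.095029, sinh(ωT) = 2.929027
x(T) = p + (x₀−p)·cosh(ωT) + (ẋ₀/ω)·sinh(ωT) ⇒ p·(1 − cosh) = x(T) − x₀·cosh − (ẋ₀/ω)·sinh
numerator   = 0.2853 − (0.1034)·3.095029 − (0.0581/3.3503)·2.929027 = -0.085520
denominator = 1 − 3.095029 = -2.095029
p = -0.085520 / -2.095029 = 0.0408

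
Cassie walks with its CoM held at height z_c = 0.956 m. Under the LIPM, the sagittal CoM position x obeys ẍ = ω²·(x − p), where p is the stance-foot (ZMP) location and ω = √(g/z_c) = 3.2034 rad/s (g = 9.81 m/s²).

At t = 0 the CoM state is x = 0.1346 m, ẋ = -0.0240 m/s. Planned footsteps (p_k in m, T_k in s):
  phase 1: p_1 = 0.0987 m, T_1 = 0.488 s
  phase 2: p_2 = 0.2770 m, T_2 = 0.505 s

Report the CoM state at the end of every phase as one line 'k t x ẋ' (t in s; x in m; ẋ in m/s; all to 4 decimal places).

1 0.4880 0.1711 0.2027
2 0.9930 0.1527 -0.2908

phase 1: p=0.0987, T=0.488, ωT=1.563259, cosh=2.491904, sinh=2.282452; start (x,ẋ)=(0.134600, -0.024000) → end (x,ẋ)=(0.171059, 0.202681)
phase 2: p=0.2770, T=0.505, ωT=1.617717, cosh=2.619959, sinh=2.421608; start (x,ẋ)=(0.171059, 0.202681) → end (x,ẋ)=(0.152656, -0.290807)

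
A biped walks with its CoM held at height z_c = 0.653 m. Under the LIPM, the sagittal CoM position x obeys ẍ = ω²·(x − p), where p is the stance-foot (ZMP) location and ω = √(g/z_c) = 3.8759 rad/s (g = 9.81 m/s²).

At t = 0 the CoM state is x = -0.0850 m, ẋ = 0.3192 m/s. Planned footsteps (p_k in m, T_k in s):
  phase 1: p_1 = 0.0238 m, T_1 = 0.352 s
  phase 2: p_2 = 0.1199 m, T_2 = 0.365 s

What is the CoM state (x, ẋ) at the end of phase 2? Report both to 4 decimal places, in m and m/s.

x = -0.3084, ẋ = -1.5234

phase 1: p=0.0238, T=0.352, ωT=1.364317, cosh=2.084302, sinh=1.828747; start (x,ẋ)=(-0.085000, 0.319200) → end (x,ẋ)=(-0.052365, -0.105870)
phase 2: p=0.1199, T=0.365, ωT=1.414704, cosh=2.179132, sinh=1.936134; start (x,ẋ)=(-0.052365, -0.105870) → end (x,ẋ)=(-0.308374, -1.523429)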